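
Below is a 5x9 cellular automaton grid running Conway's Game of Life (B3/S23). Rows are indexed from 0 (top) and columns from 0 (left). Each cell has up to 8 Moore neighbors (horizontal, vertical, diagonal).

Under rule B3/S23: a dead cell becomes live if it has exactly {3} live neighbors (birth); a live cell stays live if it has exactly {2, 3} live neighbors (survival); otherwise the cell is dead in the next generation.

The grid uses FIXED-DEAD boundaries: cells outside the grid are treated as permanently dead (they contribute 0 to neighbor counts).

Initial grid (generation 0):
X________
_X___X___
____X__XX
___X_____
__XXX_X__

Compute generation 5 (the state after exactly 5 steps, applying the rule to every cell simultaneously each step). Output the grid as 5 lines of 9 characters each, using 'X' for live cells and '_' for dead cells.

Simulating step by step:
Generation 0 (given above): 11 live cells
Generation 1: 7 live cells
_________
_________
____X____
__X__X_X_
__XXX____
Generation 2: 5 live cells
_________
_________
_________
__X__X___
__XXX____
Generation 3: 5 live cells
_________
_________
_________
__X_X____
__XXX____
Generation 4: 4 live cells
_________
_________
_________
__X_X____
__X_X____
Generation 5: 0 live cells
(generation 5 grid is the final answer)

Answer: _________
_________
_________
_________
_________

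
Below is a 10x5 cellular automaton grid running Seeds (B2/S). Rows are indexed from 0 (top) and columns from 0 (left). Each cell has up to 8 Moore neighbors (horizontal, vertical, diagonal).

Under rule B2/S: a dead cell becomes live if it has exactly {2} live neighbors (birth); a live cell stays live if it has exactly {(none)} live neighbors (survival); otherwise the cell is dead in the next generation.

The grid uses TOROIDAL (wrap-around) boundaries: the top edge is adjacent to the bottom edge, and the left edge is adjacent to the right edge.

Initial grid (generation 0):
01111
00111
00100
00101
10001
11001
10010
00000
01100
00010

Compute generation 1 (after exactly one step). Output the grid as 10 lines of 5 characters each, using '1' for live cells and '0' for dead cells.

Answer: 00000
00000
10000
00000
00100
00100
00100
10011
00010
00000

Derivation:
Simulating step by step:
Generation 0 (given above): 20 live cells
Generation 1: 8 live cells
(generation 1 grid is the final answer)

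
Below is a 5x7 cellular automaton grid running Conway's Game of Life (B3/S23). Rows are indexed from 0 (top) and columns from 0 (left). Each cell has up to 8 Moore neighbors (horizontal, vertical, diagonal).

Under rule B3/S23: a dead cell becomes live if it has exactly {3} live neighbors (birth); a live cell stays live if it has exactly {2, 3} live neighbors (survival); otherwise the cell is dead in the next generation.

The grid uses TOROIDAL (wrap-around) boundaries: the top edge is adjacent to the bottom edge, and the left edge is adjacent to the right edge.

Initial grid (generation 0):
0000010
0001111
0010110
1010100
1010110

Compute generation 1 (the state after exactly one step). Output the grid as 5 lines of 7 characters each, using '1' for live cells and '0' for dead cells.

Answer: 0000000
0001001
0110000
0010000
0000110

Derivation:
Simulating step by step:
Generation 0 (given above): 15 live cells
Generation 1: 7 live cells
(generation 1 grid is the final answer)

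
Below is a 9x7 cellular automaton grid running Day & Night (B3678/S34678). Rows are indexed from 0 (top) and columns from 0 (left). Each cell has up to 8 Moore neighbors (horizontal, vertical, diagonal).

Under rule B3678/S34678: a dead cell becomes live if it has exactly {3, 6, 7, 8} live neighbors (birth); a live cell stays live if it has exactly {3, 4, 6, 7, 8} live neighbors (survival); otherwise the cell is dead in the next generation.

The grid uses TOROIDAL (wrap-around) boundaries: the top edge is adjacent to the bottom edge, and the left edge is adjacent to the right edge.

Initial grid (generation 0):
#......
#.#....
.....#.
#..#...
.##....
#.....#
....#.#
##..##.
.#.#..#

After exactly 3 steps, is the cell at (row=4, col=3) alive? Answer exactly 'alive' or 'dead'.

Answer: dead

Derivation:
Simulating step by step:
Generation 0 (given above): 19 live cells
Generation 1: 26 live cells
#.#...#
.#....#
.#....#
.##....
.#....#
##...#.
.#....#
#.####.
.##.###
Generation 2: 24 live cells
..##..#
###..##
.#.....
.##....
.#.....
.##....
.#.#..#
#.###..
..###..
Generation 3: 24 live cells
......#
####..#
......#
###....
##.....
.##....
.####..
...###.
...###.

Cell (4,3) at generation 3: 0 -> dead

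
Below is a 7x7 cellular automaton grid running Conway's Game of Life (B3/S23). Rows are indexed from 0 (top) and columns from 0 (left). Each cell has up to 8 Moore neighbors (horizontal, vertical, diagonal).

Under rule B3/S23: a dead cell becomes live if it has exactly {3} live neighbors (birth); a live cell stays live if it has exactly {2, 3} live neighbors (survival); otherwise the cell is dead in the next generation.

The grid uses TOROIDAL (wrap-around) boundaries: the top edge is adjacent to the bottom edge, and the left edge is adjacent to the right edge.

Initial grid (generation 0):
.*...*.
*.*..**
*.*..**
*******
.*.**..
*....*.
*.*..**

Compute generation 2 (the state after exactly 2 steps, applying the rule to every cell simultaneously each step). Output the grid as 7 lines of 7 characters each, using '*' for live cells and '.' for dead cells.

Answer: .*..*..
.......
.......
.......
.......
.*.*.*.
..*..*.

Derivation:
Simulating step by step:
Generation 0 (given above): 26 live cells
Generation 1: 11 live cells
..*.*..
..*.*..
.......
.......
.......
*.**.*.
*...**.
Generation 2: 7 live cells
(generation 2 grid is the final answer)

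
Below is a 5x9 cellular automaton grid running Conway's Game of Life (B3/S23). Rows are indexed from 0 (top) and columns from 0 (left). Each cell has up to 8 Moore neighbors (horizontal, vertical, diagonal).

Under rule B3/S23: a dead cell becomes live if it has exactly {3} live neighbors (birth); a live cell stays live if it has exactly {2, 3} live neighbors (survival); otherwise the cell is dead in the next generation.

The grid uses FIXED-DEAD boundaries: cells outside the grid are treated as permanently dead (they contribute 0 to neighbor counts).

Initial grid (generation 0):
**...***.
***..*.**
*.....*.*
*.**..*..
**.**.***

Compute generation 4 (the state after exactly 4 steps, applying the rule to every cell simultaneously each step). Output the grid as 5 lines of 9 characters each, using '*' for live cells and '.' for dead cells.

Answer: ......***
......*.*
.*......*
**......*
**.....*.

Derivation:
Simulating step by step:
Generation 0 (given above): 25 live cells
Generation 1: 26 live cells
*.*..*.**
..*..*..*
*..*.**.*
*.***.*.*
**.*****.
Generation 2: 16 live cells
.*....***
..**.*..*
......*.*
*.......*
**....**.
Generation 3: 15 live cells
..*...***
..*..*..*
........*
**....*.*
**.....*.
Generation 4: 13 live cells
(generation 4 grid is the final answer)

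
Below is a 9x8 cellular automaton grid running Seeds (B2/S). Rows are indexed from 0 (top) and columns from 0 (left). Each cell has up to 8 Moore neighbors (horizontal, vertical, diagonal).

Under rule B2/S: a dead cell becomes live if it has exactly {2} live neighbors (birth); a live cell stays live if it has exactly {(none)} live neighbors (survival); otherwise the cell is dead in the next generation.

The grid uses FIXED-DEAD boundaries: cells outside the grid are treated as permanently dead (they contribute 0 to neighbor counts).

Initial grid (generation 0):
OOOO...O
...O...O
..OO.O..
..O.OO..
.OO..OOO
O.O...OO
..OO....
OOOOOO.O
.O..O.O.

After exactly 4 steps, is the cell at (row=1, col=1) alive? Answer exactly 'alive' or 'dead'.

Answer: alive

Derivation:
Simulating step by step:
Generation 0 (given above): 34 live cells
Generation 1: 8 live cells
....O.O.
O.......
.O......
.......O
O.......
....O...
........
........
.......O
Generation 2: 6 live cells
.....O..
.O...O..
O.......
OO......
........
........
........
........
........
Generation 3: 8 live cells
....O.O.
O...O.O.
..O.....
........
OO......
........
........
........
........
Generation 4: 11 live cells
...O...O
.O.....O
.O.O.O..
O.O.....
........
OO......
........
........
........

Cell (1,1) at generation 4: 1 -> alive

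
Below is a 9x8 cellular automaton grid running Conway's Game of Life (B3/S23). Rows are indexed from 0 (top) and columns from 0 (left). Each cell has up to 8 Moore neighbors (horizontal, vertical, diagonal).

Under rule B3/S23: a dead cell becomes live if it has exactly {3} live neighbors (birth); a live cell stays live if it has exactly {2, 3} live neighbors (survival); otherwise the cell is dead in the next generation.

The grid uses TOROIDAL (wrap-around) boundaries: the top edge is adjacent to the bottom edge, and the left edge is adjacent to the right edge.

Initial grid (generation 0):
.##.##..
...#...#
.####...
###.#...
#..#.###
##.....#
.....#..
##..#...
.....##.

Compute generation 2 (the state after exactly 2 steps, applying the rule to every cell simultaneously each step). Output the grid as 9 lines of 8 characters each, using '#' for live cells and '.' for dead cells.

Simulating step by step:
Generation 0 (given above): 28 live cells
Generation 1: 22 live cells
..####..
#....#..
....#...
......#.
...####.
.#..##..
.......#
....#.#.
#.##..#.
Generation 2: 20 live cells
(generation 2 grid is the final answer)

Answer: ..#..###
.....#..
.....#..
...#..#.
...#..#.
...#....
....#.#.
...#.##.
.##...##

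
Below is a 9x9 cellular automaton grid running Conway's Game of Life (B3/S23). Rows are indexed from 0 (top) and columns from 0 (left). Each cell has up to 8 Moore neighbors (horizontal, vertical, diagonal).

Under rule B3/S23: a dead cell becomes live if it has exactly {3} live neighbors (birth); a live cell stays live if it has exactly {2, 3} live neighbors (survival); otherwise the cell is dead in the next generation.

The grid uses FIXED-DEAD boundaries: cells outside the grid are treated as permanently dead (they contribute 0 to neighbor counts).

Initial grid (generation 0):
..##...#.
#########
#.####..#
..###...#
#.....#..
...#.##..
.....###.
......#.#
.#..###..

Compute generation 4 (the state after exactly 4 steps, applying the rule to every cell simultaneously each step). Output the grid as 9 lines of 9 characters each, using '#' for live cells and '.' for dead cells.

Simulating step by step:
Generation 0 (given above): 36 live cells
Generation 1: 18 live cells
.....#.##
#.......#
#.......#
..#....#.
..#...##.
....#....
....#....
....#....
.....###.
Generation 2: 22 live cells
.......##
........#
.#.....##
.#....###
...#..##.
...#.#...
...###...
....#.#..
.....##..
Generation 3: 17 live cells
.......##
.........
......#..
..#......
..#.##..#
..##.#...
...#..#..
...#..#..
.....##..
Generation 4: 18 live cells
(generation 4 grid is the final answer)

Answer: .........
.......#.
.........
...#.#...
.##.##...
..#..##..
...#.##..
....#.##.
.....##..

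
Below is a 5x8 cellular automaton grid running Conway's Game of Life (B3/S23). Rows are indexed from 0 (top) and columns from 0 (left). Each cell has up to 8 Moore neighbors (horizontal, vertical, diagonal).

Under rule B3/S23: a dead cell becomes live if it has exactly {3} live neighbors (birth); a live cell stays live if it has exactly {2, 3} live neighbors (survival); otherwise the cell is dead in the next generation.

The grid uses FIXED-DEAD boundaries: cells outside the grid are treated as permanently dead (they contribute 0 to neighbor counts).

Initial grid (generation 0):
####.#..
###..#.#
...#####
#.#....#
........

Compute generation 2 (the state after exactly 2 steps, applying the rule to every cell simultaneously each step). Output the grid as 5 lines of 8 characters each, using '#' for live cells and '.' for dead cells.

Answer: ........
##.....#
...#.#.#
...#.#..
....#...

Derivation:
Simulating step by step:
Generation 0 (given above): 18 live cells
Generation 1: 15 live cells
#..##.#.
#......#
#..###.#
...###.#
........
Generation 2: 9 live cells
(generation 2 grid is the final answer)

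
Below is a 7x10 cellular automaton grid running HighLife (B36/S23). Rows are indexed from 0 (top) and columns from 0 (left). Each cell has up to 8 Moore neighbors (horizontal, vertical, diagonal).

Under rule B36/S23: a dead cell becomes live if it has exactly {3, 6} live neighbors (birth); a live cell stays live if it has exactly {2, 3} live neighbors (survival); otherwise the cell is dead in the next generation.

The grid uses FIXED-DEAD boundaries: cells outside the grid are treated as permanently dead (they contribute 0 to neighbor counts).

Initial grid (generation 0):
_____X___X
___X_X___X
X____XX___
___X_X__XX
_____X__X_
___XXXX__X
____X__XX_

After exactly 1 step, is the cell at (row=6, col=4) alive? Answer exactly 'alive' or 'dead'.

Answer: alive

Derivation:
Simulating step by step:
Generation 0 (given above): 22 live cells
Generation 1: 22 live cells
____X_____
_____X____
_____XX_XX
_____X_XXX
___XX__XX_
___X__X__X
___XX_XXX_

Cell (6,4) at generation 1: 1 -> alive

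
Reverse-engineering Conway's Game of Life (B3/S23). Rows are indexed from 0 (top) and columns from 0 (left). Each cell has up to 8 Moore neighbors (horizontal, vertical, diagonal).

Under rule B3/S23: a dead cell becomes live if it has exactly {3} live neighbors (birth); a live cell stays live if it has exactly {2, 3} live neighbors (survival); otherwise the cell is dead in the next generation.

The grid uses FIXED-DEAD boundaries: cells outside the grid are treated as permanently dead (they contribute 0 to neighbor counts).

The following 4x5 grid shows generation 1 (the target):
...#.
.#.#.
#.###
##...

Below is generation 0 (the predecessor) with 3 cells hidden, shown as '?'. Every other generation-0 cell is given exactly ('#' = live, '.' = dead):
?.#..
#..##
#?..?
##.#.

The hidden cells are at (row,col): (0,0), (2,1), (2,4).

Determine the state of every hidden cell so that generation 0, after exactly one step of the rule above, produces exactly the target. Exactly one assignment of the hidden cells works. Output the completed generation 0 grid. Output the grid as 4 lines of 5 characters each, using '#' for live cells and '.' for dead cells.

Answer: ..#..
#..##
#....
##.#.

Derivation:
Hidden generation-0 cells (in order): (0,0), (2,1), (2,4).
A hidden cell only influences target cells in its own 3x3 neighborhood. Try each of the 2^3 = 8 assignments, step the completed generation 0 forward once under B3/S23, and compare with the target:
  (0,0)=. (2,1)=. (2,4)=. -> step reproduces the target at every cell -> ACCEPT
  (0,0)=. (2,1)=. (2,4)=# -> step gives (1,4)='#' but target has '.' -> reject
  (0,0)=. (2,1)=# (2,4)=. -> step gives (1,0)='#' but target has '.' -> reject
  (0,0)=. (2,1)=# (2,4)=# -> step gives (1,0)='#' but target has '.' -> reject
  (0,0)=# (2,1)=. (2,4)=. -> step gives (0,1)='#' but target has '.' -> reject
  (0,0)=# (2,1)=. (2,4)=# -> step gives (0,1)='#' but target has '.' -> reject
  (0,0)=# (2,1)=# (2,4)=. -> step gives (0,1)='#' but target has '.' -> reject
  (0,0)=# (2,1)=# (2,4)=# -> step gives (0,1)='#' but target has '.' -> reject
Unique solution: (0,0)=dead, (2,1)=dead, (2,4)=dead.
Check: live-neighbor counts of every cell in the completed generation 0:
12132
13221
34333
22201
Applying B3/S23 to generation 0 with these counts gives:
...#.
.#.#.
#.###
##...
which matches the target exactly.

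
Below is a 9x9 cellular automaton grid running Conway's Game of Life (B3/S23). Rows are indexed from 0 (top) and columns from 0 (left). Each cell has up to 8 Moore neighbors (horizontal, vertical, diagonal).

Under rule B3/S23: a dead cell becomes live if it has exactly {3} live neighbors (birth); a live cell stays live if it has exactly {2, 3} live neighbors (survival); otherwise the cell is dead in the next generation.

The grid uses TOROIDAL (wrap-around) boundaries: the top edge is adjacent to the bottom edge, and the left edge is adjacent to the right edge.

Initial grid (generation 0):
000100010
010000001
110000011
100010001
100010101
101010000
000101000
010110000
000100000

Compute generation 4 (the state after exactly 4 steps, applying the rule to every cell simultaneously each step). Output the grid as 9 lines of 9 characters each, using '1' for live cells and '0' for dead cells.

Answer: 000000000
010000000
001000000
000001111
011001111
111001001
000000000
000011000
000000000

Derivation:
Simulating step by step:
Generation 0 (given above): 24 live cells
Generation 1: 16 live cells
001000000
011000000
010000010
000001000
000010010
110010001
010001000
000100000
000100000
Generation 2: 24 live cells
011100000
011000000
011000000
000000100
100011001
110011001
011010000
001010000
001100000
Generation 3: 17 live cells
000000000
100000000
011000000
110001000
010010111
001000001
001010000
000010000
000010000
Generation 4: 19 live cells
(generation 4 grid is the final answer)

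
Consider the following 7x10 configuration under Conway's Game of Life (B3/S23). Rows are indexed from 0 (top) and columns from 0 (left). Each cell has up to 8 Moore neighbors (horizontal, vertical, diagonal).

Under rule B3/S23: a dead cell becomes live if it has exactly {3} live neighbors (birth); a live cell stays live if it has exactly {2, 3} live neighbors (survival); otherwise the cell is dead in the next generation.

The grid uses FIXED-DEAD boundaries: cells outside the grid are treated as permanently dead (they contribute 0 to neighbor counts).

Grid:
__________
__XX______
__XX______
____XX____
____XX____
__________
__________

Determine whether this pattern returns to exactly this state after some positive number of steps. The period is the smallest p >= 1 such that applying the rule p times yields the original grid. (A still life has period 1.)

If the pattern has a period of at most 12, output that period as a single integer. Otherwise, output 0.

Answer: 2

Derivation:
Simulating and comparing each generation to the original:
Gen 0 (original, given above): 8 live cells
Gen 1: 6 live cells, differs from original
Gen 2: 8 live cells, MATCHES original -> period = 2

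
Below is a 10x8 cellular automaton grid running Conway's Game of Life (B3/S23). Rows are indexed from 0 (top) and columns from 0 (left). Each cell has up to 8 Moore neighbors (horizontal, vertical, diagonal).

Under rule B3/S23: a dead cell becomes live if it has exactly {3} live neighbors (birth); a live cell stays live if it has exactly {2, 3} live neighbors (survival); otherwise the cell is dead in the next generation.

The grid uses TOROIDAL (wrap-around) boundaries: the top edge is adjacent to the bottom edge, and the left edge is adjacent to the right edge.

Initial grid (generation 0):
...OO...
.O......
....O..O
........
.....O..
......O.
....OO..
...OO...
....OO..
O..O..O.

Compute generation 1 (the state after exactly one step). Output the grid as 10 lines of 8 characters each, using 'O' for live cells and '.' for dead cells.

Answer: ..OOO...
...OO...
........
........
........
....O.O.
...OOO..
...O....
.....O..
...O....

Derivation:
Simulating step by step:
Generation 0 (given above): 16 live cells
Generation 1: 13 live cells
(generation 1 grid is the final answer)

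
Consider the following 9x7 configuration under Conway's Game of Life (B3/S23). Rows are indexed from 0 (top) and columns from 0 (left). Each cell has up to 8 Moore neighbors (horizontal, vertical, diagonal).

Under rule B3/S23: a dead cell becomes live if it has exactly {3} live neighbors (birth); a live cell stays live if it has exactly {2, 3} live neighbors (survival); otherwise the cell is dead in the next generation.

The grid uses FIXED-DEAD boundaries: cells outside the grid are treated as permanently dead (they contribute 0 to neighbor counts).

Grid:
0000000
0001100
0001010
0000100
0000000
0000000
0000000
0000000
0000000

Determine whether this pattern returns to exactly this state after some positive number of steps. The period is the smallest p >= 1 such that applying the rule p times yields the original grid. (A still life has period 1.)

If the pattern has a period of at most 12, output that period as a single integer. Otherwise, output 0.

Answer: 1

Derivation:
Simulating and comparing each generation to the original:
Gen 0 (original, given above): 5 live cells
Gen 1: 5 live cells, MATCHES original -> period = 1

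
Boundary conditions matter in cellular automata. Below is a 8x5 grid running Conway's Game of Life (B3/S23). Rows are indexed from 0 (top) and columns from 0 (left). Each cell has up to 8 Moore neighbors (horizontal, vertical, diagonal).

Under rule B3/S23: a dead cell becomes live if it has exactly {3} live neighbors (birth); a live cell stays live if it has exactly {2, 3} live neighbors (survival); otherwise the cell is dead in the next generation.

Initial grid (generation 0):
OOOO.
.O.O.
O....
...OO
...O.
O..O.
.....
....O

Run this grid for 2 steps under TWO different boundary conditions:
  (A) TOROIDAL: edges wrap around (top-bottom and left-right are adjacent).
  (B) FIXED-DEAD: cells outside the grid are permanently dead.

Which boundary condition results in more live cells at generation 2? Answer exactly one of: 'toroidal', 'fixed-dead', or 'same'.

Under TOROIDAL boundary, generation 2:
.....
O..O.
..O..
.O...
..O..
....O
.OO..
.....
Population = 8

Under FIXED-DEAD boundary, generation 2:
..O..
.O...
..O..
.....
..OOO
.....
.....
.....
Population = 6

Comparison: toroidal=8, fixed-dead=6 -> toroidal

Answer: toroidal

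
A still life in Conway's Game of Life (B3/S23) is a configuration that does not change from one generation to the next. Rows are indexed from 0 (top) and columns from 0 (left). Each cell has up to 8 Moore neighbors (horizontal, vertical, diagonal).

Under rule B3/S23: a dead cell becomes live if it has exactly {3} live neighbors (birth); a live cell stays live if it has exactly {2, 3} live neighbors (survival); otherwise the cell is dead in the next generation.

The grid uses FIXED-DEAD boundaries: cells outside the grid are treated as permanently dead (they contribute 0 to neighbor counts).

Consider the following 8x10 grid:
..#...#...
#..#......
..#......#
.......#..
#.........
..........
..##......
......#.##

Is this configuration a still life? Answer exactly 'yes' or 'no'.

Compute generation 1 and compare to generation 0 (given above):
Generation 1:
..........
.###......
..........
..........
..........
..........
..........
..........
Cell (0,2) differs: gen0=1 vs gen1=0 -> NOT a still life.

Answer: no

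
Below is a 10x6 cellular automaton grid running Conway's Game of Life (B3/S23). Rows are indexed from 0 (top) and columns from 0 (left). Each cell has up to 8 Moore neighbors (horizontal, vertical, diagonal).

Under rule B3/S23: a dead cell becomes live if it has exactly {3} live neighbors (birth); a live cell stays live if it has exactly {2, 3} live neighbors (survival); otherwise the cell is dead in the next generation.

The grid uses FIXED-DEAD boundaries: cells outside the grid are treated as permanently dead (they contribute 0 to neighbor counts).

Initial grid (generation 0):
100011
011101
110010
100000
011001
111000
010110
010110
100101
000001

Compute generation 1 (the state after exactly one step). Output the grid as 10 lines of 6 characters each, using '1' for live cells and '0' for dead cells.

Simulating step by step:
Generation 0 (given above): 27 live cells
Generation 1: 24 live cells
(generation 1 grid is the final answer)

Answer: 011111
001101
100110
101000
001000
100010
000010
110001
001101
000010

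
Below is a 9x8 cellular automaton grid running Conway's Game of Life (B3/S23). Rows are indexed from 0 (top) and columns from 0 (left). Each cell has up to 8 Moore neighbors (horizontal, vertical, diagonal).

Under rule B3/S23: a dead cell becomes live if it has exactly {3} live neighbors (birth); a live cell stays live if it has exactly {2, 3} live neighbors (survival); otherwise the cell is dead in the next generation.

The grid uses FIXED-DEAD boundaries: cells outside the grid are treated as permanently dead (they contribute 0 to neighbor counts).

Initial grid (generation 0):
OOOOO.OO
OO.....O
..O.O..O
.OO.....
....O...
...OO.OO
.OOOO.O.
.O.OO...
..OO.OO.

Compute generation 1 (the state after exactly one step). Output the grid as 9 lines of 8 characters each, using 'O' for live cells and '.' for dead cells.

Simulating step by step:
Generation 0 (given above): 32 live cells
Generation 1: 27 live cells
(generation 1 grid is the final answer)

Answer: O.OO..OO
O...OO.O
O.OO....
.OO.....
..O.OO..
......OO
.O....OO
.O....O.
..OO.O..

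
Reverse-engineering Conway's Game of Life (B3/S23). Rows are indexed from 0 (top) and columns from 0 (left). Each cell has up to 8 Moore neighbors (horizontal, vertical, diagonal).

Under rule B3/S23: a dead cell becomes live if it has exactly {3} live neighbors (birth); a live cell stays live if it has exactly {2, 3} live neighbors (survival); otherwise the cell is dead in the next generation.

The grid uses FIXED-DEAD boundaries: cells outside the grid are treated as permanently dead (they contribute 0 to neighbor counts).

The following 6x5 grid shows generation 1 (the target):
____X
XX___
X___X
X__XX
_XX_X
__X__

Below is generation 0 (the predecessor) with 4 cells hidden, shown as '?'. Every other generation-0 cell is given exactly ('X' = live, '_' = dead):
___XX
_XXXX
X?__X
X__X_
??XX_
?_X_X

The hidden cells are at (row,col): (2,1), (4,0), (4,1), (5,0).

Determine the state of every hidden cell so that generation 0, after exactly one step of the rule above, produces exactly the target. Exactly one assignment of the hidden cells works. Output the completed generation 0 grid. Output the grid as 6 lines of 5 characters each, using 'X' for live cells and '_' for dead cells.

Hidden generation-0 cells (in order): (2,1), (4,0), (4,1), (5,0).
A hidden cell only influences target cells in its own 3x3 neighborhood. Try each of the 2^4 = 16 assignments, step the completed generation 0 forward once under B3/S23, and compare with the target:
  (2,1)=_ (4,0)=_ (4,1)=_ (5,0)=_ -> step gives (1,0)='_' but target has 'X' -> reject
  (2,1)=_ (4,0)=_ (4,1)=_ (5,0)=X -> step gives (1,0)='_' but target has 'X' -> reject
  (2,1)=_ (4,0)=_ (4,1)=X (5,0)=_ -> step gives (1,0)='_' but target has 'X' -> reject
  (2,1)=_ (4,0)=_ (4,1)=X (5,0)=X -> step gives (1,0)='_' but target has 'X' -> reject
  (2,1)=_ (4,0)=X (4,1)=_ (5,0)=_ -> step gives (1,0)='_' but target has 'X' -> reject
  (2,1)=_ (4,0)=X (4,1)=_ (5,0)=X -> step gives (1,0)='_' but target has 'X' -> reject
  (2,1)=_ (4,0)=X (4,1)=X (5,0)=_ -> step gives (1,0)='_' but target has 'X' -> reject
  (2,1)=_ (4,0)=X (4,1)=X (5,0)=X -> step gives (1,0)='_' but target has 'X' -> reject
  (2,1)=X (4,0)=_ (4,1)=_ (5,0)=_ -> step reproduces the target at every cell -> ACCEPT
  (2,1)=X (4,0)=_ (4,1)=_ (5,0)=X -> step gives (4,1)='_' but target has 'X' -> reject
  (2,1)=X (4,0)=_ (4,1)=X (5,0)=_ -> step gives (4,2)='_' but target has 'X' -> reject
  (2,1)=X (4,0)=_ (4,1)=X (5,0)=X -> step gives (4,0)='X' but target has '_' -> reject
  (2,1)=X (4,0)=X (4,1)=_ (5,0)=_ -> step gives (4,1)='_' but target has 'X' -> reject
  (2,1)=X (4,0)=X (4,1)=_ (5,0)=X -> step gives (4,0)='X' but target has '_' -> reject
  (2,1)=X (4,0)=X (4,1)=X (5,0)=_ -> step gives (3,0)='_' but target has 'X' -> reject
  (2,1)=X (4,0)=X (4,1)=X (5,0)=X -> step gives (3,0)='_' but target has 'X' -> reject
Unique solution: (2,1)=live, (4,0)=dead, (4,1)=dead, (5,0)=dead.
Check: live-neighbor counts of every cell in the completed generation 0:
12443
33454
34553
24433
13343
02241
Applying B3/S23 to generation 0 with these counts gives:
____X
XX___
X___X
X__XX
_XX_X
__X__
which matches the target exactly.

Answer: ___XX
_XXXX
XX__X
X__X_
__XX_
__X_X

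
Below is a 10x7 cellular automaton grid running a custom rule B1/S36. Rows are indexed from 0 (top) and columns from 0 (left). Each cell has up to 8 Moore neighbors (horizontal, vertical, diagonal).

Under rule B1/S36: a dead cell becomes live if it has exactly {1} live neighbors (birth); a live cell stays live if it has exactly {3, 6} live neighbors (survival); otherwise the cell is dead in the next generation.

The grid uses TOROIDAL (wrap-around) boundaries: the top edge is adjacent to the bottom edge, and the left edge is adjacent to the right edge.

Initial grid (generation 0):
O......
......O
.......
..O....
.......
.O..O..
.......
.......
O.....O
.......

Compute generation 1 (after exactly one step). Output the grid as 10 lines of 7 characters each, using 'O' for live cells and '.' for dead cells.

Answer: .O...O.
.O...O.
OOOO.OO
.O.O...
O...OO.
O.OO.O.
OOOOOO.
.O...O.
.O...O.
.....O.

Derivation:
Simulating step by step:
Generation 0 (given above): 7 live cells
Generation 1: 30 live cells
(generation 1 grid is the final answer)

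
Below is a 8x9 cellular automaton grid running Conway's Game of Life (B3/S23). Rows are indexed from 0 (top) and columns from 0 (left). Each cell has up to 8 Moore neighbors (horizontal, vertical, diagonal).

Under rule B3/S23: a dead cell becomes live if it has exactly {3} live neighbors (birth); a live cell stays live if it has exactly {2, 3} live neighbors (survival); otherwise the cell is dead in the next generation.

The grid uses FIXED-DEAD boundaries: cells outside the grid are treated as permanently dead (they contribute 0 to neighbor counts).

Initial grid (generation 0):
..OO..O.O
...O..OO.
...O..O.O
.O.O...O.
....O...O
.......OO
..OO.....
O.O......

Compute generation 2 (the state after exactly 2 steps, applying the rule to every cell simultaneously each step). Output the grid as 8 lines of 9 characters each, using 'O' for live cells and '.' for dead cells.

Answer: ..OO..OO.
......O..
......O.O
..O.OO..O
..O.O....
...O...OO
.O..O....
.O.O.....

Derivation:
Simulating step by step:
Generation 0 (given above): 21 live cells
Generation 1: 27 live cells
..OO..O..
...OOOO.O
...OO.O.O
..OOO..OO
........O
...O...OO
.OOO.....
.OOO.....
Generation 2: 20 live cells
(generation 2 grid is the final answer)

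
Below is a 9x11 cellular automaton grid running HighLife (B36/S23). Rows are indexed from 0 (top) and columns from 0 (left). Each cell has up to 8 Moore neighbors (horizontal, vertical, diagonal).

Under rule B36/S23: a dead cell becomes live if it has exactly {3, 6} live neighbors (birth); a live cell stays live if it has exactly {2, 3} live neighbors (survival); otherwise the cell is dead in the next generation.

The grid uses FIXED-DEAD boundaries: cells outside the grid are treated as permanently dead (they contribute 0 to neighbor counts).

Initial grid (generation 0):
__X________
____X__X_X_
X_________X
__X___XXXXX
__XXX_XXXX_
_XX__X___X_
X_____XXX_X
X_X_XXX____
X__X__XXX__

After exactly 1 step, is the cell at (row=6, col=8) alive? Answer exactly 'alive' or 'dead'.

Answer: alive

Derivation:
Simulating step by step:
Generation 0 (given above): 38 live cells
Generation 1: 31 live cells
___________
___________
______X___X
_XX__XX___X
____X______
_XX_XX_XX_X
X_XXX__XXX_
X__XX____X_
_X_XX_XX___

Cell (6,8) at generation 1: 1 -> alive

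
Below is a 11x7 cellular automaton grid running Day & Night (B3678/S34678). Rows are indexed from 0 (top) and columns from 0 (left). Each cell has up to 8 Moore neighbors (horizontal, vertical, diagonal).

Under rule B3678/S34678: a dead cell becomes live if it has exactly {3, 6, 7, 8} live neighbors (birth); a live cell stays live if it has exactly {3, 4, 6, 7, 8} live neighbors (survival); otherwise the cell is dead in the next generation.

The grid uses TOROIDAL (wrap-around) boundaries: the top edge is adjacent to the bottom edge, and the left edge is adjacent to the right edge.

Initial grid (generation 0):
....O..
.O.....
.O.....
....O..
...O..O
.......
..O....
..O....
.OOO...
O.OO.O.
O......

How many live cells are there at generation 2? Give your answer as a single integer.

Answer: 8

Derivation:
Simulating step by step:
Generation 0 (given above): 16 live cells
Generation 1: 12 live cells
.......
.......
.......
.......
.......
.......
.......
..O....
.O.OO..
..OOO.O
.O.OO.O
Generation 2: 8 live cells
.......
.......
.......
.......
.......
.......
.......
...O...
....OO.
.O.O...
O..OO..
Population at generation 2: 8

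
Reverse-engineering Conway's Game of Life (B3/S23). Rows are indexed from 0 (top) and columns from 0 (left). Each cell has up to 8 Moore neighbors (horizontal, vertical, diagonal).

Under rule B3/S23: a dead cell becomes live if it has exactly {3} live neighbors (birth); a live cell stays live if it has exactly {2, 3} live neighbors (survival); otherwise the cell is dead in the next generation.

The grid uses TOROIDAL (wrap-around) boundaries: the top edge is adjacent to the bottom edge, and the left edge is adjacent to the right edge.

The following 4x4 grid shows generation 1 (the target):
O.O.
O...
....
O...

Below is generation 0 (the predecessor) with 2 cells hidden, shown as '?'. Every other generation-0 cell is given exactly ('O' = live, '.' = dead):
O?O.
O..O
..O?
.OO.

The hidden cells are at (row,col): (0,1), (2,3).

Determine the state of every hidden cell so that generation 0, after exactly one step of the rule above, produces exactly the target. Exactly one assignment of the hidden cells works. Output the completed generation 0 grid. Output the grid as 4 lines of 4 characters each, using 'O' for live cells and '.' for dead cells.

Hidden generation-0 cells (in order): (0,1), (2,3).
A hidden cell only influences target cells in its own 3x3 neighborhood. Try each of the 2^2 = 4 assignments, step the completed generation 0 forward once under B3/S23, and compare with the target:
  (0,1)=. (2,3)=. -> step gives (1,2)='O' but target has '.' -> reject
  (0,1)=. (2,3)=O -> step reproduces the target at every cell -> ACCEPT
  (0,1)=O (2,3)=. -> step gives (0,0)='.' but target has 'O' -> reject
  (0,1)=O (2,3)=O -> step gives (0,0)='.' but target has 'O' -> reject
Unique solution: (0,1)=dead, (2,3)=live.
Check: live-neighbor counts of every cell in the completed generation 0:
3535
3445
4444
3445
Applying B3/S23 to generation 0 with these counts gives:
O.O.
O...
....
O...
which matches the target exactly.

Answer: O.O.
O..O
..OO
.OO.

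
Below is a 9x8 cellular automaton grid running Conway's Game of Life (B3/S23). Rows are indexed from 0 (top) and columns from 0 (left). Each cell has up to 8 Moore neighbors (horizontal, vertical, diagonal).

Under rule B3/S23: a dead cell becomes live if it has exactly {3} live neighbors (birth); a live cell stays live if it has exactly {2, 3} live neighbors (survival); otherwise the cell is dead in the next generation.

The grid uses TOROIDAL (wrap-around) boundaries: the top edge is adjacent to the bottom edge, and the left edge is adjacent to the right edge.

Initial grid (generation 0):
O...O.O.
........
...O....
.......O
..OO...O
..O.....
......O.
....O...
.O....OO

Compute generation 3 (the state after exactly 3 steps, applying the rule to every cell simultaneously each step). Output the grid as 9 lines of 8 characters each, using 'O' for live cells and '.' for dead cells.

Answer: .......O
........
........
..OO....
.O..O...
..OO....
........
.......O
OO...OO.

Derivation:
Simulating step by step:
Generation 0 (given above): 14 live cells
Generation 1: 15 live cells
O....OO.
........
........
..OO....
..OO....
..OO....
........
.....OOO
O.....OO
Generation 2: 13 live cells
O....OO.
........
........
..OO....
.O..O...
..OO....
......O.
O....O..
O.......
Generation 3: 12 live cells
(generation 3 grid is the final answer)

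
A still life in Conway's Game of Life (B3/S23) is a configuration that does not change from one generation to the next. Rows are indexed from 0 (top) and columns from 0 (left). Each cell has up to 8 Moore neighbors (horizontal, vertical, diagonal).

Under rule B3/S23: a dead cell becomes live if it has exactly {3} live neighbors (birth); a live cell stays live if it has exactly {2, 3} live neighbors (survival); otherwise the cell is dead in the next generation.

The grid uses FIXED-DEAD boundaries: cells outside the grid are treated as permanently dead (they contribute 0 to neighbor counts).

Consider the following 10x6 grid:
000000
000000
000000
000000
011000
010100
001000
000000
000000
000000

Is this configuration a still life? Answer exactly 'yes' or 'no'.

Answer: yes

Derivation:
Compute generation 1 and compare to generation 0 (given above):
Generation 1:
000000
000000
000000
000000
011000
010100
001000
000000
000000
000000
The grids are IDENTICAL -> still life.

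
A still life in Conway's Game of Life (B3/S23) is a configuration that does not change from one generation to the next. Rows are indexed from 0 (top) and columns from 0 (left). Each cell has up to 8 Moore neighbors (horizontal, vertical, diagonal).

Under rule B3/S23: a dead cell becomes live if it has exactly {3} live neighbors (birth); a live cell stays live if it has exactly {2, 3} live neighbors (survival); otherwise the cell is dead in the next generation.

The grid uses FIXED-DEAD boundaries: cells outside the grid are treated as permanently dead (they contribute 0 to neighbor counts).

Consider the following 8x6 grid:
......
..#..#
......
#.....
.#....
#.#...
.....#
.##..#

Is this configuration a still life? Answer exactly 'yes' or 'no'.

Answer: no

Derivation:
Compute generation 1 and compare to generation 0 (given above):
Generation 1:
......
......
......
......
##....
.#....
..#...
......
Cell (1,2) differs: gen0=1 vs gen1=0 -> NOT a still life.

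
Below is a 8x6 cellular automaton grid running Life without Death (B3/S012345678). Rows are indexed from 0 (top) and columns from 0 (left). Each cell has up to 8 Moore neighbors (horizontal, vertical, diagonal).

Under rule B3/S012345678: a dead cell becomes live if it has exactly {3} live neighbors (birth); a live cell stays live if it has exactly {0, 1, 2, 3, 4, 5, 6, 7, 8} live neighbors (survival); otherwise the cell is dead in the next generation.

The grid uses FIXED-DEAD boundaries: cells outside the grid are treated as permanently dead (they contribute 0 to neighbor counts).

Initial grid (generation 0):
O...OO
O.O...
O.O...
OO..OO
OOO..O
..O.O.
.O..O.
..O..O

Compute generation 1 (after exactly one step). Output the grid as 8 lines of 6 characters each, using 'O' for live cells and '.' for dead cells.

Simulating step by step:
Generation 0 (given above): 21 live cells
Generation 1: 29 live cells
(generation 1 grid is the final answer)

Answer: OO..OO
O.OO..
O.OO..
OO.OOO
OOO..O
O.O.OO
.OO.OO
..O..O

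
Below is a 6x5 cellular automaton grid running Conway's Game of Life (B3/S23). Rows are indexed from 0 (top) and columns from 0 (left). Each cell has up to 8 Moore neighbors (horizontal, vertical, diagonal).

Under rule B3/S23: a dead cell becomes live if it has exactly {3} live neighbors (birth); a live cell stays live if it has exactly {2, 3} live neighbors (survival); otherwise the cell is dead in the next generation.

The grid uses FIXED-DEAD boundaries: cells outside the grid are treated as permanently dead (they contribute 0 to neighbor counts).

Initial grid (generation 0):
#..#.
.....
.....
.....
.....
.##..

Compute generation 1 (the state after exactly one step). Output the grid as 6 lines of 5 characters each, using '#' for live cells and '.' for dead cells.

Answer: .....
.....
.....
.....
.....
.....

Derivation:
Simulating step by step:
Generation 0 (given above): 4 live cells
Generation 1: 0 live cells
(generation 1 grid is the final answer)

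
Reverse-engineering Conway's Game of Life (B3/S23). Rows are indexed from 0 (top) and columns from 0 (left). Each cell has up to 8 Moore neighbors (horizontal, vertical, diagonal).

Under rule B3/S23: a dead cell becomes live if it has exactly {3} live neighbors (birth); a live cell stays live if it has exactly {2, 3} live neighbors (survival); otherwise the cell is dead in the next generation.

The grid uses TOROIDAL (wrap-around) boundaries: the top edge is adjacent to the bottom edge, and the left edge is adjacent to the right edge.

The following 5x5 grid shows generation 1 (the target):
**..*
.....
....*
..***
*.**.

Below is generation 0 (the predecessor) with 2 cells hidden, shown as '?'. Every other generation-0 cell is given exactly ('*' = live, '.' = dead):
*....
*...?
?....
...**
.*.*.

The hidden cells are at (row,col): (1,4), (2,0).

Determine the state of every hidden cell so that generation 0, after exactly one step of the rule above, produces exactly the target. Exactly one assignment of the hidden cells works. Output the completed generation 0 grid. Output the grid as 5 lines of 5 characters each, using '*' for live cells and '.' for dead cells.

Hidden generation-0 cells (in order): (1,4), (2,0).
A hidden cell only influences target cells in its own 3x3 neighborhood. Try each of the 2^2 = 4 assignments, step the completed generation 0 forward once under B3/S23, and compare with the target:
  (1,4)=. (2,0)=. -> step reproduces the target at every cell -> ACCEPT
  (1,4)=. (2,0)=* -> step gives (1,0)='*' but target has '.' -> reject
  (1,4)=* (2,0)=. -> step gives (0,4)='.' but target has '*' -> reject
  (1,4)=* (2,0)=* -> step gives (0,4)='.' but target has '*' -> reject
Unique solution: (1,4)=dead, (2,0)=dead.
Check: live-neighbor counts of every cell in the completed generation 0:
23213
12002
21123
21322
31324
Applying B3/S23 to generation 0 with these counts gives:
**..*
.....
....*
..***
*.**.
which matches the target exactly.

Answer: *....
*....
.....
...**
.*.*.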